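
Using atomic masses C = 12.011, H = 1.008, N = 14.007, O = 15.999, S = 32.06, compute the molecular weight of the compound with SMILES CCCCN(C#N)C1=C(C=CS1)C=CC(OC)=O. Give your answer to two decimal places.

Molecular formula: C13H16N2O2S.
M = 13×12.011 + 16×1.008 + 2×14.007 + 2×15.999 + 1×32.06 = 264.34 g/mol.

264.34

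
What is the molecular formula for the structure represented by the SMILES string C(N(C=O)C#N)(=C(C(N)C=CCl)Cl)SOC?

Heavy atoms from the SMILES: 8 C, 2 Cl, 3 N, 2 O, 1 S.
Implicit hydrogens by atom environment:
  4 × C: 1 H each → 4
  3 × C: no H
  2 × Cl: no H
  2 × N: no H
  2 × O: no H
  1 × C: 3 H
  1 × N: 2 H
  1 × S: no H
  Total hydrogens = 9.
Molecular formula: C8H9Cl2N3O2S

C8H9Cl2N3O2S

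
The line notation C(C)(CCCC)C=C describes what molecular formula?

Heavy atoms from the SMILES: 8 C.
Implicit hydrogens by atom environment:
  4 × C: 2 H each → 8
  2 × C: 3 H each → 6
  2 × C: 1 H each → 2
  Total hydrogens = 16.
Molecular formula: C8H16

C8H16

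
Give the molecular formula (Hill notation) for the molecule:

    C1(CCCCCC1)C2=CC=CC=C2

C13H18

Heavy atoms from the SMILES: 13 C.
Implicit hydrogens by atom environment:
  6 × C: 2 H each → 12
  5 × C (aromatic): 1 H each → 5
  1 × C: 1 H
  1 × C (aromatic): no H
  Total hydrogens = 18.
Molecular formula: C13H18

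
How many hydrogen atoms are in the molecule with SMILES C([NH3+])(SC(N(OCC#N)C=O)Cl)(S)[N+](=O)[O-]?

8

Hydrogens are implicit in SMILES; fill each atom to its normal valence:
  3 × O: no H
  2 × C: 1 H each → 2
  2 × C: no H
  2 × N: no H
  1 × C: 2 H
  1 × Cl: no H
  1 × N (charge +1): 3 H
  1 × N (charge +1): no H
  1 × O (charge -1): no H
  1 × S: 1 H
  1 × S: no H
  Total hydrogens = 8.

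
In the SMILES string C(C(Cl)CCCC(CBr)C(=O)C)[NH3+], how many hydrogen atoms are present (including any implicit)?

18

Hydrogens are implicit in SMILES; fill each atom to its normal valence:
  5 × C: 2 H each → 10
  2 × C: 1 H each → 2
  1 × Br: no H
  1 × C: 3 H
  1 × C: no H
  1 × Cl: no H
  1 × N (charge +1): 3 H
  1 × O: no H
  Total hydrogens = 18.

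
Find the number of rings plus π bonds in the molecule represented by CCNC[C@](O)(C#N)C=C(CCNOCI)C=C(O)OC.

4

Molecular formula from the SMILES: C13H22IN3O4.
DoU = (2C + 2 + N − H − X)/2 = (2·13 + 2 + 3 − 22 − 1)/2 = 8/2 = 4.
(Structurally: 0 ring(s) + 4 π bond(s) = 4.)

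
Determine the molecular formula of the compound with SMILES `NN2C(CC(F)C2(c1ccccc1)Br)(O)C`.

Heavy atoms from the SMILES: 1 Br, 11 C, 1 F, 2 N, 1 O.
Implicit hydrogens by atom environment:
  5 × C (aromatic): 1 H each → 5
  2 × C: no H
  1 × Br: no H
  1 × C: 3 H
  1 × C: 2 H
  1 × C: 1 H
  1 × C (aromatic): no H
  1 × F: no H
  1 × N: 2 H
  1 × N: no H
  1 × O: 1 H
  Total hydrogens = 14.
Molecular formula: C11H14BrFN2O

C11H14BrFN2O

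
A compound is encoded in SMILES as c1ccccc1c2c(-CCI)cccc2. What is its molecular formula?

Heavy atoms from the SMILES: 14 C, 1 I.
Implicit hydrogens by atom environment:
  9 × C (aromatic): 1 H each → 9
  3 × C (aromatic): no H
  2 × C: 2 H each → 4
  1 × I: no H
  Total hydrogens = 13.
Molecular formula: C14H13I

C14H13I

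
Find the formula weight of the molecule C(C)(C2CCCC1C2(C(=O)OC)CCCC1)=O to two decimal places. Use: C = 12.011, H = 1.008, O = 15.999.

238.33

Molecular formula: C14H22O3.
M = 14×12.011 + 22×1.008 + 3×15.999 = 238.33 g/mol.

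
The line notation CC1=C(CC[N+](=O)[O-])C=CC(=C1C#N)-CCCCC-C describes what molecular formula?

C16H22N2O2

Heavy atoms from the SMILES: 16 C, 2 N, 2 O.
Implicit hydrogens by atom environment:
  7 × C: 2 H each → 14
  4 × C (aromatic): no H
  2 × C: 3 H each → 6
  2 × C (aromatic): 1 H each → 2
  1 × C: no H
  1 × N: no H
  1 × N (charge +1): no H
  1 × O: no H
  1 × O (charge -1): no H
  Total hydrogens = 22.
Molecular formula: C16H22N2O2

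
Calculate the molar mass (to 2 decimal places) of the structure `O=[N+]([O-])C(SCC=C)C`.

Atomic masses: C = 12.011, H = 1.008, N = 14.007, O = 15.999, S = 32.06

147.19

Molecular formula: C5H9NO2S.
M = 5×12.011 + 9×1.008 + 1×14.007 + 2×15.999 + 1×32.06 = 147.19 g/mol.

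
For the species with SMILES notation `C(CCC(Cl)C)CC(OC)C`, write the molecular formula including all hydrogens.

C9H19ClO

Heavy atoms from the SMILES: 9 C, 1 Cl, 1 O.
Implicit hydrogens by atom environment:
  4 × C: 2 H each → 8
  3 × C: 3 H each → 9
  2 × C: 1 H each → 2
  1 × Cl: no H
  1 × O: no H
  Total hydrogens = 19.
Molecular formula: C9H19ClO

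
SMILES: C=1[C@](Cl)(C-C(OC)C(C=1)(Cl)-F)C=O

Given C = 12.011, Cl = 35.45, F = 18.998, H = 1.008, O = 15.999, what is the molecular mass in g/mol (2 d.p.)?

Molecular formula: C8H9Cl2FO2.
M = 8×12.011 + 2×35.45 + 1×18.998 + 9×1.008 + 2×15.999 = 227.06 g/mol.

227.06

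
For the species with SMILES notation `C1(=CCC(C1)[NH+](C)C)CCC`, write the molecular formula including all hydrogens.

C10H20N+

Heavy atoms from the SMILES: 10 C, 1 N.
Implicit hydrogens by atom environment:
  4 × C: 2 H each → 8
  3 × C: 3 H each → 9
  2 × C: 1 H each → 2
  1 × C: no H
  1 × N (charge +1): 1 H
  Total hydrogens = 20.
Net charge +1.
Molecular formula: C10H20N+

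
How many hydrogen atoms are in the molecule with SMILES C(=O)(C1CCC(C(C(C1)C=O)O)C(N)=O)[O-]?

14

Hydrogens are implicit in SMILES; fill each atom to its normal valence:
  5 × C: 1 H each → 5
  3 × C: 2 H each → 6
  3 × O: no H
  2 × C: no H
  1 × N: 2 H
  1 × O: 1 H
  1 × O (charge -1): no H
  Total hydrogens = 14.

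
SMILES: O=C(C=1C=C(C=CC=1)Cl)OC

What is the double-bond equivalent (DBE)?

Molecular formula from the SMILES: C8H7ClO2.
DoU = (2C + 2 + N − H − X)/2 = (2·8 + 2 + 0 − 7 − 1)/2 = 10/2 = 5.
(Structurally: 1 ring(s) + 4 π bond(s) = 5.)

5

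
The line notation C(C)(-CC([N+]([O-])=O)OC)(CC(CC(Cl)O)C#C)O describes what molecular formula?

C11H18ClNO5

Heavy atoms from the SMILES: 11 C, 1 Cl, 1 N, 5 O.
Implicit hydrogens by atom environment:
  4 × C: 1 H each → 4
  3 × C: 2 H each → 6
  2 × C: 3 H each → 6
  2 × C: no H
  2 × O: 1 H each → 2
  2 × O: no H
  1 × Cl: no H
  1 × N (charge +1): no H
  1 × O (charge -1): no H
  Total hydrogens = 18.
Molecular formula: C11H18ClNO5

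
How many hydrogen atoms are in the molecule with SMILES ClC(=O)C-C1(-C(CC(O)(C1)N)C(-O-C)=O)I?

13

Hydrogens are implicit in SMILES; fill each atom to its normal valence:
  4 × C: no H
  3 × C: 2 H each → 6
  3 × O: no H
  1 × C: 3 H
  1 × C: 1 H
  1 × Cl: no H
  1 × I: no H
  1 × N: 2 H
  1 × O: 1 H
  Total hydrogens = 13.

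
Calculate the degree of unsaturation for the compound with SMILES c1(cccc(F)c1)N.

Molecular formula from the SMILES: C6H6FN.
DoU = (2C + 2 + N − H − X)/2 = (2·6 + 2 + 1 − 6 − 1)/2 = 8/2 = 4.
(Structurally: 1 ring(s) + 3 π bond(s) = 4.)

4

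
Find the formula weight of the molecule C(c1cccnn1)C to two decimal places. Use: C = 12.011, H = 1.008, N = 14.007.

108.14

Molecular formula: C6H8N2.
M = 6×12.011 + 8×1.008 + 2×14.007 = 108.14 g/mol.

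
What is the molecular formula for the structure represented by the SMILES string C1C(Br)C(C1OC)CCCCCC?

C11H21BrO

Heavy atoms from the SMILES: 1 Br, 11 C, 1 O.
Implicit hydrogens by atom environment:
  6 × C: 2 H each → 12
  3 × C: 1 H each → 3
  2 × C: 3 H each → 6
  1 × Br: no H
  1 × O: no H
  Total hydrogens = 21.
Molecular formula: C11H21BrO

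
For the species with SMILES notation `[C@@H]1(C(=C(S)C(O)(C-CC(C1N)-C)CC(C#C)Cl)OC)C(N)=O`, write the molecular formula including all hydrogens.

C15H23ClN2O3S

Heavy atoms from the SMILES: 15 C, 1 Cl, 2 N, 3 O, 1 S.
Implicit hydrogens by atom environment:
  5 × C: 1 H each → 5
  5 × C: no H
  3 × C: 2 H each → 6
  2 × C: 3 H each → 6
  2 × N: 2 H each → 4
  2 × O: no H
  1 × Cl: no H
  1 × O: 1 H
  1 × S: 1 H
  Total hydrogens = 23.
Molecular formula: C15H23ClN2O3S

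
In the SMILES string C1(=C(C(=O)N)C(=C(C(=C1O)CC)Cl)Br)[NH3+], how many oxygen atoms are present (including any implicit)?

2

The symbol for oxygen appears 2 times in the SMILES.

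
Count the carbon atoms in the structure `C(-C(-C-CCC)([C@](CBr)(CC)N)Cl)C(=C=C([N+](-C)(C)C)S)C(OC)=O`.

The symbol for carbon appears 18 times in the SMILES. (Cl is a single chlorine, not C + l.)

18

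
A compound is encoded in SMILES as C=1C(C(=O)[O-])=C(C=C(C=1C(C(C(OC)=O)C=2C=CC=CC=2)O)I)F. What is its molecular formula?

Heavy atoms from the SMILES: 17 C, 1 F, 1 I, 5 O.
Implicit hydrogens by atom environment:
  7 × C (aromatic): 1 H each → 7
  5 × C (aromatic): no H
  3 × O: no H
  2 × C: 1 H each → 2
  2 × C: no H
  1 × C: 3 H
  1 × F: no H
  1 × I: no H
  1 × O: 1 H
  1 × O (charge -1): no H
  Total hydrogens = 13.
Net charge -1.
Molecular formula: C17H13FIO5-

C17H13FIO5-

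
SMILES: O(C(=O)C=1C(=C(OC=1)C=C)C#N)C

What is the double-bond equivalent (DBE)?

Molecular formula from the SMILES: C9H7NO3.
DoU = (2C + 2 + N − H − X)/2 = (2·9 + 2 + 1 − 7 − 0)/2 = 14/2 = 7.
(Structurally: 1 ring(s) + 6 π bond(s) = 7.)

7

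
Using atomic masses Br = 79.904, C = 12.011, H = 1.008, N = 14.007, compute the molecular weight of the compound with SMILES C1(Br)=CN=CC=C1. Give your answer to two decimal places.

Molecular formula: C5H4BrN.
M = 1×79.904 + 5×12.011 + 4×1.008 + 1×14.007 = 158.00 g/mol.

158.00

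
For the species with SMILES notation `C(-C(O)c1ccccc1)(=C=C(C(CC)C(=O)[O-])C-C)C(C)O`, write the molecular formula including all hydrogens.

C18H23O4-

Heavy atoms from the SMILES: 18 C, 4 O.
Implicit hydrogens by atom environment:
  5 × C (aromatic): 1 H each → 5
  4 × C: no H
  3 × C: 3 H each → 9
  3 × C: 1 H each → 3
  2 × C: 2 H each → 4
  2 × O: 1 H each → 2
  1 × C (aromatic): no H
  1 × O: no H
  1 × O (charge -1): no H
  Total hydrogens = 23.
Net charge -1.
Molecular formula: C18H23O4-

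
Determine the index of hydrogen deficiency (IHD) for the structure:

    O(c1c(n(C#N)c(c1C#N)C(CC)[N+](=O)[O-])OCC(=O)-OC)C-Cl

9

Molecular formula from the SMILES: C13H13ClN4O6.
DoU = (2C + 2 + N − H − X)/2 = (2·13 + 2 + 4 − 13 − 1)/2 = 18/2 = 9.
(Structurally: 1 ring(s) + 8 π bond(s) = 9.)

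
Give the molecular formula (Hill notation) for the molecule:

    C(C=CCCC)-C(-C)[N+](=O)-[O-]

C8H15NO2

Heavy atoms from the SMILES: 8 C, 1 N, 2 O.
Implicit hydrogens by atom environment:
  3 × C: 2 H each → 6
  3 × C: 1 H each → 3
  2 × C: 3 H each → 6
  1 × N (charge +1): no H
  1 × O: no H
  1 × O (charge -1): no H
  Total hydrogens = 15.
Molecular formula: C8H15NO2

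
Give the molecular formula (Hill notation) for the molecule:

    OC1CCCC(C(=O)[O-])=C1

Heavy atoms from the SMILES: 7 C, 3 O.
Implicit hydrogens by atom environment:
  3 × C: 2 H each → 6
  2 × C: 1 H each → 2
  2 × C: no H
  1 × O: 1 H
  1 × O: no H
  1 × O (charge -1): no H
  Total hydrogens = 9.
Net charge -1.
Molecular formula: C7H9O3-

C7H9O3-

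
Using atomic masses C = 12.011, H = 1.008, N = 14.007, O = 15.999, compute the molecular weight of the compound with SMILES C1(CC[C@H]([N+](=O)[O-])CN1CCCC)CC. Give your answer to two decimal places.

Molecular formula: C11H22N2O2.
M = 11×12.011 + 22×1.008 + 2×14.007 + 2×15.999 = 214.31 g/mol.

214.31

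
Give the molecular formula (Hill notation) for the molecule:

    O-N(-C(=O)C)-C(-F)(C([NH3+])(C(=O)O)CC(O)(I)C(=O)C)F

Heavy atoms from the SMILES: 9 C, 2 F, 1 I, 2 N, 6 O.
Implicit hydrogens by atom environment:
  6 × C: no H
  3 × O: 1 H each → 3
  3 × O: no H
  2 × C: 3 H each → 6
  2 × F: no H
  1 × C: 2 H
  1 × I: no H
  1 × N (charge +1): 3 H
  1 × N: no H
  Total hydrogens = 14.
Net charge +1.
Molecular formula: C9H14F2IN2O6+

C9H14F2IN2O6+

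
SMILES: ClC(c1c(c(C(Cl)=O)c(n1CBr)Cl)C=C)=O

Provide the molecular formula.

C9H5BrCl3NO2

Heavy atoms from the SMILES: 1 Br, 9 C, 3 Cl, 1 N, 2 O.
Implicit hydrogens by atom environment:
  4 × C (aromatic): no H
  3 × Cl: no H
  2 × C: 2 H each → 4
  2 × C: no H
  2 × O: no H
  1 × Br: no H
  1 × C: 1 H
  1 × N (aromatic): no H
  Total hydrogens = 5.
Molecular formula: C9H5BrCl3NO2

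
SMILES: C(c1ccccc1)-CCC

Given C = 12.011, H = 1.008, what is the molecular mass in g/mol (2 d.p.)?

Molecular formula: C10H14.
M = 10×12.011 + 14×1.008 = 134.22 g/mol.

134.22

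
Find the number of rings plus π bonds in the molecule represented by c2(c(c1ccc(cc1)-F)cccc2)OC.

Molecular formula from the SMILES: C13H11FO.
DoU = (2C + 2 + N − H − X)/2 = (2·13 + 2 + 0 − 11 − 1)/2 = 16/2 = 8.
(Structurally: 2 ring(s) + 6 π bond(s) = 8.)

8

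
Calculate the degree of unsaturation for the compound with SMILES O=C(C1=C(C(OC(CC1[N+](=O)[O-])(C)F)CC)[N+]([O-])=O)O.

5

Molecular formula from the SMILES: C10H13FN2O7.
DoU = (2C + 2 + N − H − X)/2 = (2·10 + 2 + 2 − 13 − 1)/2 = 10/2 = 5.
(Structurally: 1 ring(s) + 4 π bond(s) = 5.)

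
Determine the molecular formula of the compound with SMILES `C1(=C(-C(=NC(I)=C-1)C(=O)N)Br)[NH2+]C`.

Heavy atoms from the SMILES: 1 Br, 7 C, 1 I, 3 N, 1 O.
Implicit hydrogens by atom environment:
  4 × C (aromatic): no H
  1 × Br: no H
  1 × C: 3 H
  1 × C (aromatic): 1 H
  1 × C: no H
  1 × I: no H
  1 × N (charge +1): 2 H
  1 × N: 2 H
  1 × N (aromatic): no H
  1 × O: no H
  Total hydrogens = 8.
Net charge +1.
Molecular formula: C7H8BrIN3O+

C7H8BrIN3O+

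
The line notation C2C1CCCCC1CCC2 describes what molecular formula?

Heavy atoms from the SMILES: 10 C.
Implicit hydrogens by atom environment:
  8 × C: 2 H each → 16
  2 × C: 1 H each → 2
  Total hydrogens = 18.
Molecular formula: C10H18

C10H18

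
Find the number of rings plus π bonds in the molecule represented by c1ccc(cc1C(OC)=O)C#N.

7

Molecular formula from the SMILES: C9H7NO2.
DoU = (2C + 2 + N − H − X)/2 = (2·9 + 2 + 1 − 7 − 0)/2 = 14/2 = 7.
(Structurally: 1 ring(s) + 6 π bond(s) = 7.)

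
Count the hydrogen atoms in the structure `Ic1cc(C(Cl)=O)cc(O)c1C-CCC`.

12

Hydrogens are implicit in SMILES; fill each atom to its normal valence:
  4 × C (aromatic): no H
  3 × C: 2 H each → 6
  2 × C (aromatic): 1 H each → 2
  1 × C: 3 H
  1 × C: no H
  1 × Cl: no H
  1 × I: no H
  1 × O: 1 H
  1 × O: no H
  Total hydrogens = 12.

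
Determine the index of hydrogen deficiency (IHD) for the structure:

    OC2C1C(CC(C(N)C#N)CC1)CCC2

4

Molecular formula from the SMILES: C12H20N2O.
DoU = (2C + 2 + N − H − X)/2 = (2·12 + 2 + 2 − 20 − 0)/2 = 8/2 = 4.
(Structurally: 2 ring(s) + 2 π bond(s) = 4.)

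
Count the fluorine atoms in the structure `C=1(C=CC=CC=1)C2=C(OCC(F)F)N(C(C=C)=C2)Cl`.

The symbol for fluorine appears 2 times in the SMILES.

2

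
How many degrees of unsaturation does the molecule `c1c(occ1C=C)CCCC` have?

Molecular formula from the SMILES: C10H14O.
DoU = (2C + 2 + N − H − X)/2 = (2·10 + 2 + 0 − 14 − 0)/2 = 8/2 = 4.
(Structurally: 1 ring(s) + 3 π bond(s) = 4.)

4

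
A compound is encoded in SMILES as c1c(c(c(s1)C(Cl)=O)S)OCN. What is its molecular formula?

Heavy atoms from the SMILES: 6 C, 1 Cl, 1 N, 2 O, 2 S.
Implicit hydrogens by atom environment:
  3 × C (aromatic): no H
  2 × O: no H
  1 × C: 2 H
  1 × C (aromatic): 1 H
  1 × C: no H
  1 × Cl: no H
  1 × N: 2 H
  1 × S: 1 H
  1 × S (aromatic): no H
  Total hydrogens = 6.
Molecular formula: C6H6ClNO2S2

C6H6ClNO2S2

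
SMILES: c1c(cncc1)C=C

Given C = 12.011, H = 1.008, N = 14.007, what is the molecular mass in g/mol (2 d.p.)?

Molecular formula: C7H7N.
M = 7×12.011 + 7×1.008 + 1×14.007 = 105.14 g/mol.

105.14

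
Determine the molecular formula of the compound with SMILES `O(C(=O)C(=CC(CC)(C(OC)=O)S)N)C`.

C9H15NO4S

Heavy atoms from the SMILES: 9 C, 1 N, 4 O, 1 S.
Implicit hydrogens by atom environment:
  4 × C: no H
  4 × O: no H
  3 × C: 3 H each → 9
  1 × C: 2 H
  1 × C: 1 H
  1 × N: 2 H
  1 × S: 1 H
  Total hydrogens = 15.
Molecular formula: C9H15NO4S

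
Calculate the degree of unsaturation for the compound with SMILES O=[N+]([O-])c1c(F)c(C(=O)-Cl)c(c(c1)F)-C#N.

8

Molecular formula from the SMILES: C8HClF2N2O3.
DoU = (2C + 2 + N − H − X)/2 = (2·8 + 2 + 2 − 1 − 3)/2 = 16/2 = 8.
(Structurally: 1 ring(s) + 7 π bond(s) = 8.)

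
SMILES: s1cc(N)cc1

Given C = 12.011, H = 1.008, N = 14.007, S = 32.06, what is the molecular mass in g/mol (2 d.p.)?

Molecular formula: C4H5NS.
M = 4×12.011 + 5×1.008 + 1×14.007 + 1×32.06 = 99.15 g/mol.

99.15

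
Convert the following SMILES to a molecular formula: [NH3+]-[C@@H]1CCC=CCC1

C7H14N+

Heavy atoms from the SMILES: 7 C, 1 N.
Implicit hydrogens by atom environment:
  4 × C: 2 H each → 8
  3 × C: 1 H each → 3
  1 × N (charge +1): 3 H
  Total hydrogens = 14.
Net charge +1.
Molecular formula: C7H14N+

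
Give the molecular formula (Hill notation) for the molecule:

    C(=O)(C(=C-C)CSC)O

Heavy atoms from the SMILES: 6 C, 2 O, 1 S.
Implicit hydrogens by atom environment:
  2 × C: 3 H each → 6
  2 × C: no H
  1 × C: 2 H
  1 × C: 1 H
  1 × O: 1 H
  1 × O: no H
  1 × S: no H
  Total hydrogens = 10.
Molecular formula: C6H10O2S

C6H10O2S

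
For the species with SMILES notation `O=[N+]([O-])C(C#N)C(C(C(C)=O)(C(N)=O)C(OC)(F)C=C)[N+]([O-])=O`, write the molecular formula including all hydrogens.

C11H13FN4O7

Heavy atoms from the SMILES: 11 C, 1 F, 4 N, 7 O.
Implicit hydrogens by atom environment:
  5 × C: no H
  5 × O: no H
  3 × C: 1 H each → 3
  2 × C: 3 H each → 6
  2 × N (charge +1): no H
  2 × O (charge -1): no H
  1 × C: 2 H
  1 × F: no H
  1 × N: 2 H
  1 × N: no H
  Total hydrogens = 13.
Molecular formula: C11H13FN4O7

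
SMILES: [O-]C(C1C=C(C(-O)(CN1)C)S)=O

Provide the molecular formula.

Heavy atoms from the SMILES: 7 C, 1 N, 3 O, 1 S.
Implicit hydrogens by atom environment:
  3 × C: no H
  2 × C: 1 H each → 2
  1 × C: 3 H
  1 × C: 2 H
  1 × N: 1 H
  1 × O: 1 H
  1 × O: no H
  1 × O (charge -1): no H
  1 × S: 1 H
  Total hydrogens = 10.
Net charge -1.
Molecular formula: C7H10NO3S-

C7H10NO3S-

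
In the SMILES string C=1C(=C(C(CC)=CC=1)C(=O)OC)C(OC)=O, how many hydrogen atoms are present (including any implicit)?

14

Hydrogens are implicit in SMILES; fill each atom to its normal valence:
  4 × O: no H
  3 × C: 3 H each → 9
  3 × C (aromatic): 1 H each → 3
  3 × C (aromatic): no H
  2 × C: no H
  1 × C: 2 H
  Total hydrogens = 14.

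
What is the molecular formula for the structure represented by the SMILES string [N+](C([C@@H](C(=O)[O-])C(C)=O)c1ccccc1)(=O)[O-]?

Heavy atoms from the SMILES: 11 C, 1 N, 5 O.
Implicit hydrogens by atom environment:
  5 × C (aromatic): 1 H each → 5
  3 × O: no H
  2 × C: 1 H each → 2
  2 × C: no H
  2 × O (charge -1): no H
  1 × C: 3 H
  1 × C (aromatic): no H
  1 × N (charge +1): no H
  Total hydrogens = 10.
Net charge -1.
Molecular formula: C11H10NO5-

C11H10NO5-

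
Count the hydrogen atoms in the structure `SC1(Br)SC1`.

Hydrogens are implicit in SMILES; fill each atom to its normal valence:
  1 × Br: no H
  1 × C: 2 H
  1 × C: no H
  1 × S: 1 H
  1 × S: no H
  Total hydrogens = 3.

3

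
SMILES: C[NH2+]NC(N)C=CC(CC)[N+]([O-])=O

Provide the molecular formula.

Heavy atoms from the SMILES: 7 C, 4 N, 2 O.
Implicit hydrogens by atom environment:
  4 × C: 1 H each → 4
  2 × C: 3 H each → 6
  1 × C: 2 H
  1 × N: 2 H
  1 × N (charge +1): 2 H
  1 × N: 1 H
  1 × N (charge +1): no H
  1 × O: no H
  1 × O (charge -1): no H
  Total hydrogens = 17.
Net charge +1.
Molecular formula: C7H17N4O2+

C7H17N4O2+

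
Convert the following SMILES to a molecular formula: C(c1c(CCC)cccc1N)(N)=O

Heavy atoms from the SMILES: 10 C, 2 N, 1 O.
Implicit hydrogens by atom environment:
  3 × C (aromatic): 1 H each → 3
  3 × C (aromatic): no H
  2 × C: 2 H each → 4
  2 × N: 2 H each → 4
  1 × C: 3 H
  1 × C: no H
  1 × O: no H
  Total hydrogens = 14.
Molecular formula: C10H14N2O

C10H14N2O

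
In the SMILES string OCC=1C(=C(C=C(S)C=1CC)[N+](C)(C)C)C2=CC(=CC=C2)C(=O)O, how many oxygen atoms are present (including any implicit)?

3

The symbol for oxygen appears 3 times in the SMILES.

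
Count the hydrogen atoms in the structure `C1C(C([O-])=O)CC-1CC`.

11

Hydrogens are implicit in SMILES; fill each atom to its normal valence:
  3 × C: 2 H each → 6
  2 × C: 1 H each → 2
  1 × C: 3 H
  1 × C: no H
  1 × O: no H
  1 × O (charge -1): no H
  Total hydrogens = 11.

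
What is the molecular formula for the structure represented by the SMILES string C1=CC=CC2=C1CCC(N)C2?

C10H13N

Heavy atoms from the SMILES: 10 C, 1 N.
Implicit hydrogens by atom environment:
  4 × C (aromatic): 1 H each → 4
  3 × C: 2 H each → 6
  2 × C (aromatic): no H
  1 × C: 1 H
  1 × N: 2 H
  Total hydrogens = 13.
Molecular formula: C10H13N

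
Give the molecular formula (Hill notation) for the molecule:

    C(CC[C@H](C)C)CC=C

Heavy atoms from the SMILES: 9 C.
Implicit hydrogens by atom environment:
  5 × C: 2 H each → 10
  2 × C: 3 H each → 6
  2 × C: 1 H each → 2
  Total hydrogens = 18.
Molecular formula: C9H18

C9H18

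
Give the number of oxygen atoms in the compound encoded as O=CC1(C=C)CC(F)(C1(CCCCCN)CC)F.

1

The symbol for oxygen appears 1 time in the SMILES.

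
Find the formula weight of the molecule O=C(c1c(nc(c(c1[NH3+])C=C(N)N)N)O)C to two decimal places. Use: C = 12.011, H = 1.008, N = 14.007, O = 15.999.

Molecular formula: C9H14N5O2+.
M = 9×12.011 + 14×1.008 + 5×14.007 + 2×15.999 = 224.24 g/mol.

224.24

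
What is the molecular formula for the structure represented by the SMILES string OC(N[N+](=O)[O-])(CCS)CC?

C5H12N2O3S

Heavy atoms from the SMILES: 5 C, 2 N, 3 O, 1 S.
Implicit hydrogens by atom environment:
  3 × C: 2 H each → 6
  1 × C: 3 H
  1 × C: no H
  1 × N: 1 H
  1 × N (charge +1): no H
  1 × O: 1 H
  1 × O: no H
  1 × O (charge -1): no H
  1 × S: 1 H
  Total hydrogens = 12.
Molecular formula: C5H12N2O3S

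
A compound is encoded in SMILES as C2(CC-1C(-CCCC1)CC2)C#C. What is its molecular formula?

C12H18

Heavy atoms from the SMILES: 12 C.
Implicit hydrogens by atom environment:
  7 × C: 2 H each → 14
  4 × C: 1 H each → 4
  1 × C: no H
  Total hydrogens = 18.
Molecular formula: C12H18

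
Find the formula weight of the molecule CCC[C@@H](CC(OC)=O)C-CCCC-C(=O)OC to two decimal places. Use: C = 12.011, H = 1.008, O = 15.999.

Molecular formula: C14H26O4.
M = 14×12.011 + 26×1.008 + 4×15.999 = 258.36 g/mol.

258.36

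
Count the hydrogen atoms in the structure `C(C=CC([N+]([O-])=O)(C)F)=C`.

8

Hydrogens are implicit in SMILES; fill each atom to its normal valence:
  3 × C: 1 H each → 3
  1 × C: 3 H
  1 × C: 2 H
  1 × C: no H
  1 × F: no H
  1 × N (charge +1): no H
  1 × O: no H
  1 × O (charge -1): no H
  Total hydrogens = 8.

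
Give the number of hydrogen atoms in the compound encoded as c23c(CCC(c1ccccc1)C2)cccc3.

Hydrogens are implicit in SMILES; fill each atom to its normal valence:
  9 × C (aromatic): 1 H each → 9
  3 × C: 2 H each → 6
  3 × C (aromatic): no H
  1 × C: 1 H
  Total hydrogens = 16.

16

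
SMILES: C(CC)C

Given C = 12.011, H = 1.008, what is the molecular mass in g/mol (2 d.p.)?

Molecular formula: C4H10.
M = 4×12.011 + 10×1.008 = 58.12 g/mol.

58.12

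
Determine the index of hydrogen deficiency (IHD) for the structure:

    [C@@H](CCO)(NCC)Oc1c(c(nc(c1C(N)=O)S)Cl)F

5

Molecular formula from the SMILES: C11H15ClFN3O3S.
DoU = (2C + 2 + N − H − X)/2 = (2·11 + 2 + 3 − 15 − 2)/2 = 10/2 = 5.
(Structurally: 1 ring(s) + 4 π bond(s) = 5.)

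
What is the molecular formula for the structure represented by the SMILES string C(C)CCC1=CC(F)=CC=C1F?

C10H12F2

Heavy atoms from the SMILES: 10 C, 2 F.
Implicit hydrogens by atom environment:
  3 × C: 2 H each → 6
  3 × C (aromatic): 1 H each → 3
  3 × C (aromatic): no H
  2 × F: no H
  1 × C: 3 H
  Total hydrogens = 12.
Molecular formula: C10H12F2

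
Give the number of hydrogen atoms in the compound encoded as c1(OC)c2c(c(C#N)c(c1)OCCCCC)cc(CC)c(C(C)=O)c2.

25

Hydrogens are implicit in SMILES; fill each atom to its normal valence:
  7 × C (aromatic): no H
  5 × C: 2 H each → 10
  4 × C: 3 H each → 12
  3 × C (aromatic): 1 H each → 3
  3 × O: no H
  2 × C: no H
  1 × N: no H
  Total hydrogens = 25.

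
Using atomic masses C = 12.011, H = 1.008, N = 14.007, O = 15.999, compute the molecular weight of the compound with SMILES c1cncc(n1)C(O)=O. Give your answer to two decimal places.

124.10

Molecular formula: C5H4N2O2.
M = 5×12.011 + 4×1.008 + 2×14.007 + 2×15.999 = 124.10 g/mol.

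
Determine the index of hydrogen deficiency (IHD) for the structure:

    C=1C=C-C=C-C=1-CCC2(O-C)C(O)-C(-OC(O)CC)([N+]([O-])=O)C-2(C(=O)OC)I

7

Molecular formula from the SMILES: C18H24INO8.
DoU = (2C + 2 + N − H − X)/2 = (2·18 + 2 + 1 − 24 − 1)/2 = 14/2 = 7.
(Structurally: 2 ring(s) + 5 π bond(s) = 7.)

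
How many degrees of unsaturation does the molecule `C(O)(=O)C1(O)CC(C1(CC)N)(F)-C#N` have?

4

Molecular formula from the SMILES: C8H11FN2O3.
DoU = (2C + 2 + N − H − X)/2 = (2·8 + 2 + 2 − 11 − 1)/2 = 8/2 = 4.
(Structurally: 1 ring(s) + 3 π bond(s) = 4.)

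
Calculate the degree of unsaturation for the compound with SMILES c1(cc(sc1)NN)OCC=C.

4

Molecular formula from the SMILES: C7H10N2OS.
DoU = (2C + 2 + N − H − X)/2 = (2·7 + 2 + 2 − 10 − 0)/2 = 8/2 = 4.
(Structurally: 1 ring(s) + 3 π bond(s) = 4.)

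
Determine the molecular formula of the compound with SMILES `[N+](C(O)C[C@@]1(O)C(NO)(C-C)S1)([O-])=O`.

Heavy atoms from the SMILES: 6 C, 2 N, 5 O, 1 S.
Implicit hydrogens by atom environment:
  3 × O: 1 H each → 3
  2 × C: 2 H each → 4
  2 × C: no H
  1 × C: 3 H
  1 × C: 1 H
  1 × N: 1 H
  1 × N (charge +1): no H
  1 × O: no H
  1 × O (charge -1): no H
  1 × S: no H
  Total hydrogens = 12.
Molecular formula: C6H12N2O5S

C6H12N2O5S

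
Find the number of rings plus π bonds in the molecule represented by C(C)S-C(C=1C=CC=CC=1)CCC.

Molecular formula from the SMILES: C12H18S.
DoU = (2C + 2 + N − H − X)/2 = (2·12 + 2 + 0 − 18 − 0)/2 = 8/2 = 4.
(Structurally: 1 ring(s) + 3 π bond(s) = 4.)

4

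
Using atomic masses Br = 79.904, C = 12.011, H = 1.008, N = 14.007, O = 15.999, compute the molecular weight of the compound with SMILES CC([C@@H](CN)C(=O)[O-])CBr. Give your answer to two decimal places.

Molecular formula: C6H11BrNO2-.
M = 1×79.904 + 6×12.011 + 11×1.008 + 1×14.007 + 2×15.999 = 209.06 g/mol.

209.06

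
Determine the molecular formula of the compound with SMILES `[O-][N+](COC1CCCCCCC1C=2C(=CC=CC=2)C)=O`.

Heavy atoms from the SMILES: 16 C, 1 N, 3 O.
Implicit hydrogens by atom environment:
  7 × C: 2 H each → 14
  4 × C (aromatic): 1 H each → 4
  2 × C: 1 H each → 2
  2 × C (aromatic): no H
  2 × O: no H
  1 × C: 3 H
  1 × N (charge +1): no H
  1 × O (charge -1): no H
  Total hydrogens = 23.
Molecular formula: C16H23NO3

C16H23NO3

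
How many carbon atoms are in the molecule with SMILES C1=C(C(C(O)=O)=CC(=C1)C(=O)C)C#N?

The symbol for carbon appears 10 times in the SMILES.

10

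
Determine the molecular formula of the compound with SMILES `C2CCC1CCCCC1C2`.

C10H18

Heavy atoms from the SMILES: 10 C.
Implicit hydrogens by atom environment:
  8 × C: 2 H each → 16
  2 × C: 1 H each → 2
  Total hydrogens = 18.
Molecular formula: C10H18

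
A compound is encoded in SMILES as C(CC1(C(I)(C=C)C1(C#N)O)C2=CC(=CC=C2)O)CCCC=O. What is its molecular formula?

Heavy atoms from the SMILES: 18 C, 1 I, 1 N, 3 O.
Implicit hydrogens by atom environment:
  6 × C: 2 H each → 12
  4 × C (aromatic): 1 H each → 4
  4 × C: no H
  2 × C: 1 H each → 2
  2 × C (aromatic): no H
  2 × O: 1 H each → 2
  1 × I: no H
  1 × N: no H
  1 × O: no H
  Total hydrogens = 20.
Molecular formula: C18H20INO3

C18H20INO3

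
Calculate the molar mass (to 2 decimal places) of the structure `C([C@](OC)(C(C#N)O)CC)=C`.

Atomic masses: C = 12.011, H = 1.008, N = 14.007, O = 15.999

Molecular formula: C8H13NO2.
M = 8×12.011 + 13×1.008 + 1×14.007 + 2×15.999 = 155.20 g/mol.

155.20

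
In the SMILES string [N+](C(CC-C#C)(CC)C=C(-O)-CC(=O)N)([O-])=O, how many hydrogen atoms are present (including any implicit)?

16

Hydrogens are implicit in SMILES; fill each atom to its normal valence:
  4 × C: 2 H each → 8
  4 × C: no H
  2 × C: 1 H each → 2
  2 × O: no H
  1 × C: 3 H
  1 × N: 2 H
  1 × N (charge +1): no H
  1 × O: 1 H
  1 × O (charge -1): no H
  Total hydrogens = 16.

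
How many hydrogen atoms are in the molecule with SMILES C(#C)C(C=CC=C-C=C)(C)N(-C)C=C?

17

Hydrogens are implicit in SMILES; fill each atom to its normal valence:
  7 × C: 1 H each → 7
  2 × C: 3 H each → 6
  2 × C: 2 H each → 4
  2 × C: no H
  1 × N: no H
  Total hydrogens = 17.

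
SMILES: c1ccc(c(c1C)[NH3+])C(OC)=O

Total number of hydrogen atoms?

12

Hydrogens are implicit in SMILES; fill each atom to its normal valence:
  3 × C (aromatic): 1 H each → 3
  3 × C (aromatic): no H
  2 × C: 3 H each → 6
  2 × O: no H
  1 × C: no H
  1 × N (charge +1): 3 H
  Total hydrogens = 12.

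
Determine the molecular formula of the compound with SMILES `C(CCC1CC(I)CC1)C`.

Heavy atoms from the SMILES: 9 C, 1 I.
Implicit hydrogens by atom environment:
  6 × C: 2 H each → 12
  2 × C: 1 H each → 2
  1 × C: 3 H
  1 × I: no H
  Total hydrogens = 17.
Molecular formula: C9H17I

C9H17I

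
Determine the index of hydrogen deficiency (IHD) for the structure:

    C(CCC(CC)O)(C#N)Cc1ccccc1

6

Molecular formula from the SMILES: C14H19NO.
DoU = (2C + 2 + N − H − X)/2 = (2·14 + 2 + 1 − 19 − 0)/2 = 12/2 = 6.
(Structurally: 1 ring(s) + 5 π bond(s) = 6.)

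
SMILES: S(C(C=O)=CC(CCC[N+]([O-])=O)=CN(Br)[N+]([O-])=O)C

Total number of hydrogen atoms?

Hydrogens are implicit in SMILES; fill each atom to its normal valence:
  3 × C: 2 H each → 6
  3 × C: 1 H each → 3
  3 × O: no H
  2 × C: no H
  2 × N (charge +1): no H
  2 × O (charge -1): no H
  1 × Br: no H
  1 × C: 3 H
  1 × N: no H
  1 × S: no H
  Total hydrogens = 12.

12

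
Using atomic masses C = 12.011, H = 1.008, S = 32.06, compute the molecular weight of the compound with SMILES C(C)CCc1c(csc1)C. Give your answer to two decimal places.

154.27

Molecular formula: C9H14S.
M = 9×12.011 + 14×1.008 + 1×32.06 = 154.27 g/mol.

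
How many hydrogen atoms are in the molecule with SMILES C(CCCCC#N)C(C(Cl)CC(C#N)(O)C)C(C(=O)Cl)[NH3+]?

22

Hydrogens are implicit in SMILES; fill each atom to its normal valence:
  6 × C: 2 H each → 12
  4 × C: no H
  3 × C: 1 H each → 3
  2 × Cl: no H
  2 × N: no H
  1 × C: 3 H
  1 × N (charge +1): 3 H
  1 × O: 1 H
  1 × O: no H
  Total hydrogens = 22.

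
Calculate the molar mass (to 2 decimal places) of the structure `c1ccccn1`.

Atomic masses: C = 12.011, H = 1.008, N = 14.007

Molecular formula: C5H5N.
M = 5×12.011 + 5×1.008 + 1×14.007 = 79.10 g/mol.

79.10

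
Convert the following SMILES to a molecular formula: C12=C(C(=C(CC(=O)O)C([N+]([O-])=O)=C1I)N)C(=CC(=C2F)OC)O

Heavy atoms from the SMILES: 13 C, 1 F, 1 I, 2 N, 6 O.
Implicit hydrogens by atom environment:
  9 × C (aromatic): no H
  3 × O: no H
  2 × O: 1 H each → 2
  1 × C: 3 H
  1 × C: 2 H
  1 × C (aromatic): 1 H
  1 × C: no H
  1 × F: no H
  1 × I: no H
  1 × N: 2 H
  1 × N (charge +1): no H
  1 × O (charge -1): no H
  Total hydrogens = 10.
Molecular formula: C13H10FIN2O6

C13H10FIN2O6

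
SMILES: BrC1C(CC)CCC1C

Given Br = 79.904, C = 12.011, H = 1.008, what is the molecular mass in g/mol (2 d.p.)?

Molecular formula: C8H15Br.
M = 1×79.904 + 8×12.011 + 15×1.008 = 191.11 g/mol.

191.11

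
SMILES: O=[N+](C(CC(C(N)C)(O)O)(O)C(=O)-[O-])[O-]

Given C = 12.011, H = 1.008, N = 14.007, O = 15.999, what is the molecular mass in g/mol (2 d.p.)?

Molecular formula: C6H11N2O7-.
M = 6×12.011 + 11×1.008 + 2×14.007 + 7×15.999 = 223.16 g/mol.

223.16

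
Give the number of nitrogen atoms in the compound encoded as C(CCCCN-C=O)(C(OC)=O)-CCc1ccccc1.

1

The symbol for nitrogen appears 1 time in the SMILES.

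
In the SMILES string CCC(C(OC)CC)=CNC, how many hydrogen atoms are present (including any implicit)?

19

Hydrogens are implicit in SMILES; fill each atom to its normal valence:
  4 × C: 3 H each → 12
  2 × C: 2 H each → 4
  2 × C: 1 H each → 2
  1 × C: no H
  1 × N: 1 H
  1 × O: no H
  Total hydrogens = 19.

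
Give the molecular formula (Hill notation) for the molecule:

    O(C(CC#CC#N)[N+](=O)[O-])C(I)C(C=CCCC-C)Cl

C13H16ClIN2O3

Heavy atoms from the SMILES: 13 C, 1 Cl, 1 I, 2 N, 3 O.
Implicit hydrogens by atom environment:
  5 × C: 1 H each → 5
  4 × C: 2 H each → 8
  3 × C: no H
  2 × O: no H
  1 × C: 3 H
  1 × Cl: no H
  1 × I: no H
  1 × N: no H
  1 × N (charge +1): no H
  1 × O (charge -1): no H
  Total hydrogens = 16.
Molecular formula: C13H16ClIN2O3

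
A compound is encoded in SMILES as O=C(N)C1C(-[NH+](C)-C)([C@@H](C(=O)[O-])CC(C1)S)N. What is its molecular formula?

Heavy atoms from the SMILES: 10 C, 3 N, 3 O, 1 S.
Implicit hydrogens by atom environment:
  3 × C: 1 H each → 3
  3 × C: no H
  2 × C: 3 H each → 6
  2 × C: 2 H each → 4
  2 × N: 2 H each → 4
  2 × O: no H
  1 × N (charge +1): 1 H
  1 × O (charge -1): no H
  1 × S: 1 H
  Total hydrogens = 19.
Molecular formula: C10H19N3O3S

C10H19N3O3S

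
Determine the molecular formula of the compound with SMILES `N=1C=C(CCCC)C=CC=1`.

C9H13N

Heavy atoms from the SMILES: 9 C, 1 N.
Implicit hydrogens by atom environment:
  4 × C (aromatic): 1 H each → 4
  3 × C: 2 H each → 6
  1 × C: 3 H
  1 × C (aromatic): no H
  1 × N (aromatic): no H
  Total hydrogens = 13.
Molecular formula: C9H13N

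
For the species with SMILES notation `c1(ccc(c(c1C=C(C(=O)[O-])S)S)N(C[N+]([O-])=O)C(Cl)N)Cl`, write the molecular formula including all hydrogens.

C11H10Cl2N3O4S2-

Heavy atoms from the SMILES: 11 C, 2 Cl, 3 N, 4 O, 2 S.
Implicit hydrogens by atom environment:
  4 × C (aromatic): no H
  2 × C (aromatic): 1 H each → 2
  2 × C: 1 H each → 2
  2 × C: no H
  2 × Cl: no H
  2 × O: no H
  2 × O (charge -1): no H
  2 × S: 1 H each → 2
  1 × C: 2 H
  1 × N: 2 H
  1 × N: no H
  1 × N (charge +1): no H
  Total hydrogens = 10.
Net charge -1.
Molecular formula: C11H10Cl2N3O4S2-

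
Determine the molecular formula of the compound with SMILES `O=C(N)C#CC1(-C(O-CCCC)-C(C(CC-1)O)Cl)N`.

C13H21ClN2O3

Heavy atoms from the SMILES: 13 C, 1 Cl, 2 N, 3 O.
Implicit hydrogens by atom environment:
  5 × C: 2 H each → 10
  4 × C: no H
  3 × C: 1 H each → 3
  2 × N: 2 H each → 4
  2 × O: no H
  1 × C: 3 H
  1 × Cl: no H
  1 × O: 1 H
  Total hydrogens = 21.
Molecular formula: C13H21ClN2O3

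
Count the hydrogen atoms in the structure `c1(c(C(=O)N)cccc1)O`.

Hydrogens are implicit in SMILES; fill each atom to its normal valence:
  4 × C (aromatic): 1 H each → 4
  2 × C (aromatic): no H
  1 × C: no H
  1 × N: 2 H
  1 × O: 1 H
  1 × O: no H
  Total hydrogens = 7.

7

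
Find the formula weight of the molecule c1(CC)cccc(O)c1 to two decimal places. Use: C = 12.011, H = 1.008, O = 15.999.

122.17

Molecular formula: C8H10O.
M = 8×12.011 + 10×1.008 + 1×15.999 = 122.17 g/mol.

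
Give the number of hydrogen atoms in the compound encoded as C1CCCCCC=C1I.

13

Hydrogens are implicit in SMILES; fill each atom to its normal valence:
  6 × C: 2 H each → 12
  1 × C: 1 H
  1 × C: no H
  1 × I: no H
  Total hydrogens = 13.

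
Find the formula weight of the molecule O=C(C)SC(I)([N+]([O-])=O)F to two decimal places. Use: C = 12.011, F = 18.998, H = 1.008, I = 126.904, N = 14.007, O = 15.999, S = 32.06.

279.02

Molecular formula: C3H3FINO3S.
M = 3×12.011 + 1×18.998 + 3×1.008 + 1×126.904 + 1×14.007 + 3×15.999 + 1×32.06 = 279.02 g/mol.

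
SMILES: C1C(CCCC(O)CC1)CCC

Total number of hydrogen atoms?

22

Hydrogens are implicit in SMILES; fill each atom to its normal valence:
  8 × C: 2 H each → 16
  2 × C: 1 H each → 2
  1 × C: 3 H
  1 × O: 1 H
  Total hydrogens = 22.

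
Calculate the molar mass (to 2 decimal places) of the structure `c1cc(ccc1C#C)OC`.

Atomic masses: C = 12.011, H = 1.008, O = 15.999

Molecular formula: C9H8O.
M = 9×12.011 + 8×1.008 + 1×15.999 = 132.16 g/mol.

132.16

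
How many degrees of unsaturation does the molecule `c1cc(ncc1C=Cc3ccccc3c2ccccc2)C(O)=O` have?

Molecular formula from the SMILES: C20H15NO2.
DoU = (2C + 2 + N − H − X)/2 = (2·20 + 2 + 1 − 15 − 0)/2 = 28/2 = 14.
(Structurally: 3 ring(s) + 11 π bond(s) = 14.)

14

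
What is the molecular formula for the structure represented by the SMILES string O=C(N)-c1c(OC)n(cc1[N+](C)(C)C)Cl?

C9H15ClN3O2+

Heavy atoms from the SMILES: 9 C, 1 Cl, 3 N, 2 O.
Implicit hydrogens by atom environment:
  4 × C: 3 H each → 12
  3 × C (aromatic): no H
  2 × O: no H
  1 × C (aromatic): 1 H
  1 × C: no H
  1 × Cl: no H
  1 × N: 2 H
  1 × N (aromatic): no H
  1 × N (charge +1): no H
  Total hydrogens = 15.
Net charge +1.
Molecular formula: C9H15ClN3O2+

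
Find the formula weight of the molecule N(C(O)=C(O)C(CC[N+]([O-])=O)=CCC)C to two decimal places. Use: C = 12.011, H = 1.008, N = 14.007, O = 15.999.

Molecular formula: C9H16N2O4.
M = 9×12.011 + 16×1.008 + 2×14.007 + 4×15.999 = 216.24 g/mol.

216.24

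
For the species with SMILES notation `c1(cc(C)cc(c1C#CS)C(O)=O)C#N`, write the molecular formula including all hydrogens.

Heavy atoms from the SMILES: 11 C, 1 N, 2 O, 1 S.
Implicit hydrogens by atom environment:
  4 × C (aromatic): no H
  4 × C: no H
  2 × C (aromatic): 1 H each → 2
  1 × C: 3 H
  1 × N: no H
  1 × O: 1 H
  1 × O: no H
  1 × S: 1 H
  Total hydrogens = 7.
Molecular formula: C11H7NO2S

C11H7NO2S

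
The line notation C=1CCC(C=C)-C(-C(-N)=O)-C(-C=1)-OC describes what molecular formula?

Heavy atoms from the SMILES: 11 C, 1 N, 2 O.
Implicit hydrogens by atom environment:
  6 × C: 1 H each → 6
  3 × C: 2 H each → 6
  2 × O: no H
  1 × C: 3 H
  1 × C: no H
  1 × N: 2 H
  Total hydrogens = 17.
Molecular formula: C11H17NO2

C11H17NO2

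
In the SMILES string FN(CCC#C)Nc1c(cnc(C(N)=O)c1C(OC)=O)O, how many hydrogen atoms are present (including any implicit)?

Hydrogens are implicit in SMILES; fill each atom to its normal valence:
  4 × C (aromatic): no H
  3 × C: no H
  3 × O: no H
  2 × C: 2 H each → 4
  1 × C: 3 H
  1 × C (aromatic): 1 H
  1 × C: 1 H
  1 × F: no H
  1 × N: 2 H
  1 × N: 1 H
  1 × N (aromatic): no H
  1 × N: no H
  1 × O: 1 H
  Total hydrogens = 13.

13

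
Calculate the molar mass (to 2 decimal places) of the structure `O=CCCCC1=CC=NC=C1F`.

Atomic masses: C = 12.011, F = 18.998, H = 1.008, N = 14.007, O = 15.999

Molecular formula: C9H10FNO.
M = 9×12.011 + 1×18.998 + 10×1.008 + 1×14.007 + 1×15.999 = 167.18 g/mol.

167.18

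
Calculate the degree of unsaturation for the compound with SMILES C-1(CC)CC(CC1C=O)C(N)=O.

Molecular formula from the SMILES: C9H15NO2.
DoU = (2C + 2 + N − H − X)/2 = (2·9 + 2 + 1 − 15 − 0)/2 = 6/2 = 3.
(Structurally: 1 ring(s) + 2 π bond(s) = 3.)

3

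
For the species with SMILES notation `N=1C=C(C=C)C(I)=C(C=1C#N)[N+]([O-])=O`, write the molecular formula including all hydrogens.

C8H4IN3O2

Heavy atoms from the SMILES: 8 C, 1 I, 3 N, 2 O.
Implicit hydrogens by atom environment:
  4 × C (aromatic): no H
  1 × C: 2 H
  1 × C (aromatic): 1 H
  1 × C: 1 H
  1 × C: no H
  1 × I: no H
  1 × N (aromatic): no H
  1 × N (charge +1): no H
  1 × N: no H
  1 × O: no H
  1 × O (charge -1): no H
  Total hydrogens = 4.
Molecular formula: C8H4IN3O2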